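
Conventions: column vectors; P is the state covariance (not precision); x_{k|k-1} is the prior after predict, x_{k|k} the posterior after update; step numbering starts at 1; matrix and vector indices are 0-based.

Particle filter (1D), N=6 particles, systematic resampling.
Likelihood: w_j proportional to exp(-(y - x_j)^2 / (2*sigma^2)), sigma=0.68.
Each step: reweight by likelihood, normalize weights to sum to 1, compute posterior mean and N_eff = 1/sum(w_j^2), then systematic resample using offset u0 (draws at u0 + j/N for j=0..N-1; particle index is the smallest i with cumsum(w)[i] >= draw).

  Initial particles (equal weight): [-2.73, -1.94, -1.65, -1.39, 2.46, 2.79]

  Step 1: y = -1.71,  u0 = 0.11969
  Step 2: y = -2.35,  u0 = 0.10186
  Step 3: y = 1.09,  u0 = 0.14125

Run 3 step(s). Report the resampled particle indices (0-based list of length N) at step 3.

step 1: w=[0.1027, 0.2988, 0.3152, 0.2833, 0.0000, 0.0000]  mean=-1.7740  Neff=3.5787  idx=[1, 1, 2, 2, 3, 3]
step 2: w=[0.2327, 0.2327, 0.1643, 0.1643, 0.1030, 0.1030]  mean=-1.7314  Neff=5.4497  idx=[0, 1, 1, 2, 3, 5]
step 3: w=[0.0240, 0.0240, 0.0240, 0.1464, 0.1464, 0.6352]  mean=-1.5057  Neff=2.2315  idx=[3, 4, 5, 5, 5, 5]

resampled_idx = [3, 4, 5, 5, 5, 5]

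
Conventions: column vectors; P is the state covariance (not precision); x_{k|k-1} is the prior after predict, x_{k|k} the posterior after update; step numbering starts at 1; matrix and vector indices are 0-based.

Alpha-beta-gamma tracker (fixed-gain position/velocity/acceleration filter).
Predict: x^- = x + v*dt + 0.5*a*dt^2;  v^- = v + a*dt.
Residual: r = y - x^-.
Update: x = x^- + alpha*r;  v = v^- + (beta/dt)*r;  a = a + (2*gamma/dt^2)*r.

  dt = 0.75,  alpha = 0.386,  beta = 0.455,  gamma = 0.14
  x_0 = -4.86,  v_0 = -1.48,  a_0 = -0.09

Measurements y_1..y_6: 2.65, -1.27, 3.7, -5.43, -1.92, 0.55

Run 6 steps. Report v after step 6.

step 1: x_pred=-5.9953  r=8.6453  x^+=-2.6582  v^+=3.6973  a^+=4.2134
step 2: x_pred=1.2998  r=-2.5698  x^+=0.3079  v^+=5.2984  a^+=2.9343
step 3: x_pred=5.1069  r=-1.4069  x^+=4.5638  v^+=6.6456  a^+=2.2339
step 4: x_pred=10.1763  r=-15.6063  x^+=4.1523  v^+=-1.1468  a^+=-5.5345
step 5: x_pred=1.7356  r=-3.6556  x^+=0.3245  v^+=-7.5154  a^+=-7.3542
step 6: x_pred=-7.3804  r=7.9304  x^+=-4.3193  v^+=-8.2200  a^+=-3.4066

v_post = -8.2200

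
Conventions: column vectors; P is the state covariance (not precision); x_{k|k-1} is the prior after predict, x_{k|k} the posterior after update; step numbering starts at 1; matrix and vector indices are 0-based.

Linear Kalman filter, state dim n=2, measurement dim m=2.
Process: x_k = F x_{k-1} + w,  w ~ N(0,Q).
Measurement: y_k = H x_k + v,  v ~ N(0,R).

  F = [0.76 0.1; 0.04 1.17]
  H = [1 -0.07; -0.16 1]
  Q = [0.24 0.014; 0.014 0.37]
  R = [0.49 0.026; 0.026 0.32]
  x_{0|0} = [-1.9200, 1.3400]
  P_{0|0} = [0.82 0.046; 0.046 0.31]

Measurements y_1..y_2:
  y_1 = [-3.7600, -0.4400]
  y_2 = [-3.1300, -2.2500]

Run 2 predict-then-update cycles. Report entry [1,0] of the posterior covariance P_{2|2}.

P_post[1,0] = 0.0598

step 1: x^-=[-1.3252, 1.4910]  P^-=[0.7237 0.1163; 0.1163 0.8000]  S=[1.2014 -0.0282; -0.0282 1.1013]  K=[0.5960 0.0157; 0.0669 0.7112]  nu=[-2.3304, -2.1430]  x^+=[-2.7478, -0.1890]  P^+=[0.2972 0.0681; 0.0681 0.2402]
step 2: x^-=[-2.1073, -0.3311]  P^-=[0.4244 0.1119; 0.1119 0.7057]  S=[0.9022 0.0219; 0.0219 1.0007]  K=[0.4609 0.0339; 0.0527 0.6861]  nu=[-1.0459, -2.2561]  x^+=[-2.6659, -1.9341]  P^+=[0.2309 0.0598; 0.0598 0.2305]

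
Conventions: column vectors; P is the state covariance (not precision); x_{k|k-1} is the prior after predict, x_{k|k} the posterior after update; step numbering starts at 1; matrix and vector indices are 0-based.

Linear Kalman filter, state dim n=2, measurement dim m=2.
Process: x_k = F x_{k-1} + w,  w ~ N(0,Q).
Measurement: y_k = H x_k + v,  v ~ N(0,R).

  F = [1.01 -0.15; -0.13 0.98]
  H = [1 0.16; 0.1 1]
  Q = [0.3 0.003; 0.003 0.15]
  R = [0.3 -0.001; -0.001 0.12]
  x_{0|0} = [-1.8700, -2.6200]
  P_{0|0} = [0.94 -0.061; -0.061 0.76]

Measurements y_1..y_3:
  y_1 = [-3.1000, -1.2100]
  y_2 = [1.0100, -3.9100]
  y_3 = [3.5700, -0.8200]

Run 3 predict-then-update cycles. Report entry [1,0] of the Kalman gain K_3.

step 1: x^-=[-1.4957, -2.3245]  P^-=[1.2945 -0.2937; -0.2937 0.9113]  S=[1.5238 -0.0241; -0.0241 0.9855]  K=[0.8163 -0.1467; -0.0829 0.8929]  nu=[-1.2324, 1.2641]  x^+=[-2.6871, -1.0937]  P^+=[0.2520 -0.0436; -0.0436 0.1116]
step 2: x^-=[-2.5500, -0.7225]  P^-=[0.5728 -0.0905; -0.0905 0.2725]  S=[0.8508 0.0079; 0.0079 0.3802]  K=[0.6572 -0.1011; -0.0616 0.6944]  nu=[3.6755, -2.9325]  x^+=[0.1620, -2.9852]  P^+=[0.2025 -0.0330; -0.0330 0.0867]
step 3: x^-=[0.6114, -2.9465]  P^-=[0.5186 -0.0697; -0.0697 0.2451]  S=[0.8025 0.0193; 0.0193 0.3563]  K=[0.6343 -0.0843; -0.0541 0.6712]  nu=[3.4300, 2.0654]  x^+=[2.6129, -1.7458]  P^+=[0.1952 -0.0303; -0.0303 0.0836]

K[1,0] = -0.0541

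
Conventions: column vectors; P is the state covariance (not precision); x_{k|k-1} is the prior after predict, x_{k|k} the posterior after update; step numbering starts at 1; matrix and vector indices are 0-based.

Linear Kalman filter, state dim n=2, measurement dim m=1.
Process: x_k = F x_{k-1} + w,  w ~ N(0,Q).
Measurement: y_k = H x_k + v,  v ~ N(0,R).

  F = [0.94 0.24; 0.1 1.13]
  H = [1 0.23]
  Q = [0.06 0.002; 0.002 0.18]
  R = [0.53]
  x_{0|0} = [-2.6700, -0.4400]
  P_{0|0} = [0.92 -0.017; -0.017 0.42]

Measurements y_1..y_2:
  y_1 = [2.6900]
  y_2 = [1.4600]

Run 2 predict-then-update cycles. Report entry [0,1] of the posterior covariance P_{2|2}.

step 1: x^-=[-2.6154, -0.7642]  P^-=[0.8894 0.1839; 0.1839 0.7217]  S=[1.5422]  K=[0.6042; 0.2269]  nu=[5.4812]  x^+=[0.6961, 0.4794]  P^+=[0.3265 -0.0275; -0.0275 0.6423]
step 2: x^-=[0.7694, 0.6113]  P^-=[0.3731 0.1770; 0.1770 0.9972]  S=[1.0373]  K=[0.3989; 0.3918]  nu=[0.5500]  x^+=[0.9888, 0.8268]  P^+=[0.2080 0.0149; 0.0149 0.8380]

P_post[0,1] = 0.0149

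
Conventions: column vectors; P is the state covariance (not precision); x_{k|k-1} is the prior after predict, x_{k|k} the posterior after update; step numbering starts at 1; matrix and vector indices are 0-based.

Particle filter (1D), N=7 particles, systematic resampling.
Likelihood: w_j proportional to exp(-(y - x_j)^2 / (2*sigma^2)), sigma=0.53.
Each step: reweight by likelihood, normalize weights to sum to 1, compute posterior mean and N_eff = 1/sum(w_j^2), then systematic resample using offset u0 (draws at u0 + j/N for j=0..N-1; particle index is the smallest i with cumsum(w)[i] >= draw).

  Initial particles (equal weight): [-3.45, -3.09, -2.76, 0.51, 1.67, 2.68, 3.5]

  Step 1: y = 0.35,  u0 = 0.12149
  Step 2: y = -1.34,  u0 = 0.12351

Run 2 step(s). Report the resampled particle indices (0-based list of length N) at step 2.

step 1: w=[0.0000, 0.0000, 0.0000, 0.9550, 0.0450, 0.0001, 0.0000]  mean=0.5623  Neff=1.0941  idx=[3, 3, 3, 3, 3, 3, 4]
step 2: w=[0.1667, 0.1667, 0.1667, 0.1667, 0.1667, 0.1667, 0.0000]  mean=0.5100  Neff=6.0001  idx=[0, 1, 2, 3, 4, 5, 5]

resampled_idx = [0, 1, 2, 3, 4, 5, 5]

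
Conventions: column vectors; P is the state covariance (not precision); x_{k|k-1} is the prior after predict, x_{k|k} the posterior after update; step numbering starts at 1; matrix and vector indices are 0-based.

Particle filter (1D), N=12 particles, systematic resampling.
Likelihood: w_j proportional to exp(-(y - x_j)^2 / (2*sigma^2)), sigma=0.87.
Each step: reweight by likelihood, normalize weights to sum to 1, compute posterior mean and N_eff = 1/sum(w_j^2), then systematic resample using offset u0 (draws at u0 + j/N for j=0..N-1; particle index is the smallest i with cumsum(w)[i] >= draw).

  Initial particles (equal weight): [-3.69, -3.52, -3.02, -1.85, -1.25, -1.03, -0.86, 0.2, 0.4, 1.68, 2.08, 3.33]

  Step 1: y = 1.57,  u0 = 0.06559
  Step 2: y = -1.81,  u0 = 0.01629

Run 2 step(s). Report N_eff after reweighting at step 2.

N_eff = 2.8342

step 1: w=[0.0000, 0.0000, 0.0000, 0.0002, 0.0019, 0.0043, 0.0075, 0.1074, 0.1502, 0.3681, 0.3125, 0.0479]  mean=1.4960  Neff=3.7091  idx=[7, 8, 8, 9, 9, 9, 9, 10, 10, 10, 10, 11]
step 2: w=[0.4616, 0.2643, 0.2643, 0.0021, 0.0021, 0.0021, 0.0021, 0.0003, 0.0003, 0.0003, 0.0003, 0.0000]  mean=0.3206  Neff=2.8342  idx=[0, 0, 0, 0, 0, 0, 1, 1, 1, 2, 2, 2]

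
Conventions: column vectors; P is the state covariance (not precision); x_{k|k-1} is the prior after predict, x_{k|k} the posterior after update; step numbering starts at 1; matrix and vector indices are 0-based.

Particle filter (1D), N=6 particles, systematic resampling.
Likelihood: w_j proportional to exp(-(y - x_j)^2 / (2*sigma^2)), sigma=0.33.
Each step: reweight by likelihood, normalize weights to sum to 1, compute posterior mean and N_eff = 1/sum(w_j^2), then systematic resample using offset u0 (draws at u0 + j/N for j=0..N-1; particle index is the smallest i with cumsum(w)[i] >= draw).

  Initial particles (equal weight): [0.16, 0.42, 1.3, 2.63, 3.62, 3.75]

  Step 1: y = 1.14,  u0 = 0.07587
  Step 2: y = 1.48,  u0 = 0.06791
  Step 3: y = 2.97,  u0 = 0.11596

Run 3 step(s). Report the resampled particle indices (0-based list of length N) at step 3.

resampled_idx = [0, 1, 2, 3, 4, 5]

step 1: w=[0.0122, 0.0931, 0.8946, 0.0000, 0.0000, 0.0000]  mean=1.2042  Neff=1.2359  idx=[1, 2, 2, 2, 2, 2]
step 2: w=[0.0013, 0.1997, 0.1997, 0.1997, 0.1997, 0.1997]  mean=1.2988  Neff=5.0133  idx=[1, 2, 3, 3, 4, 5]
step 3: w=[0.1667, 0.1667, 0.1667, 0.1667, 0.1667, 0.1667]  mean=1.3000  Neff=6.0000  idx=[0, 1, 2, 3, 4, 5]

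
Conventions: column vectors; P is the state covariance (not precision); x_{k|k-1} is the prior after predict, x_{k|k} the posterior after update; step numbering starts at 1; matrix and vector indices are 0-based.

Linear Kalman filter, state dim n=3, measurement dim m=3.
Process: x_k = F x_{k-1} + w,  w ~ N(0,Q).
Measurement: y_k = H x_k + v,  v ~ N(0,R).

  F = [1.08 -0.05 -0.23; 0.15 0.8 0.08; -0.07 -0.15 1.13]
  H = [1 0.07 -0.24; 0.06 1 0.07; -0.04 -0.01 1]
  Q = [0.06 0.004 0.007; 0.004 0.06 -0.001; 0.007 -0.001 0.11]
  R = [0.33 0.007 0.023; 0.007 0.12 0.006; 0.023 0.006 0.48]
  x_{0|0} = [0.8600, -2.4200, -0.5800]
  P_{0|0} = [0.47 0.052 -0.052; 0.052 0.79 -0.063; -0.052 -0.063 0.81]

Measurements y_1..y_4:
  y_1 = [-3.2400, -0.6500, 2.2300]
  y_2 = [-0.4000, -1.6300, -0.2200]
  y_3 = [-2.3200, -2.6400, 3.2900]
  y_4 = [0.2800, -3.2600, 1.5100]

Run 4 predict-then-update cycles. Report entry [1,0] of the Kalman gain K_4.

K[1,0] = 0.0160

step 1: x^-=[1.1832, -1.8534, -0.3526]  P^-=[0.6718 0.0873 -0.3043; 0.0873 0.5845 -0.0963; -0.3043 -0.0963 1.1950]  S=[1.2350 0.1616 -0.6064; 0.1616 0.7072 -0.0350; -0.6064 -0.0350 1.7025]  K=[0.6194 0.0101 0.0258; -0.0090 0.8240 -0.0483; -0.1683 0.0269 0.6502]  nu=[-4.3781, 1.1571, 2.6114]  x^+=[-1.4494, -0.9868, 2.1135]  P^+=[0.2142 -0.0096 0.0352; -0.0096 0.1004 -0.0178; 0.0352 -0.0178 0.3096]
step 2: x^-=[-2.0022, -0.8378, 2.6378]  P^-=[0.3096 0.0259 -0.0435; 0.0259 0.1273 0.0033; -0.0435 0.0033 0.5090]  S=[0.6940 0.0488 -0.1557; 0.0488 0.2541 0.0394; -0.1557 0.0394 0.9929]  K=[0.4616 0.0726 0.0129; 0.0093 0.5089 -0.0177; -0.1352 0.0931 0.4894]  nu=[2.2939, -0.8567, -2.9462]  x^+=[-1.0435, -1.2002, 0.8060]  P^+=[0.1587 0.0008 0.0236; 0.0008 0.0613 -0.0046; 0.0236 -0.0046 0.2333]
step 3: x^-=[-1.2524, -1.0522, 1.1639]  P^-=[0.2457 0.0258 -0.0360; 0.0258 0.1045 0.0108; -0.0360 0.0108 0.4079]  S=[0.6203 0.0436 -0.1207; 0.0436 0.2317 0.0406; -0.1207 0.0406 0.8910]  K=[0.4067 0.0877 -0.0006; 0.0151 0.4597 -0.0091; -0.1376 0.1100 0.4356]  nu=[-0.7147, -1.5941, 2.0655]  x^+=[-1.6841, -1.8147, 1.9866]  P^+=[0.1382 0.0040 0.0151; 0.0040 0.0550 -0.0006; 0.0151 -0.0006 0.2072]
step 4: x^-=[-2.1850, -1.5454, 2.6350]  P^-=[0.2243 0.0247 -0.0388; 0.0247 0.1009 0.0113; -0.0388 0.0113 0.3744]  S=[0.5980 0.0412 -0.1145; 0.0412 0.2278 0.0388; -0.1145 0.0388 0.8576]  K=[0.3859 0.0872 -0.0084; 0.0160 0.4513 -0.0074; -0.1420 0.1098 0.4143]  nu=[3.2056, -1.7679, -1.2279]  x^+=[-1.0919, -2.2828, 1.4771]  P^+=[0.1300 0.0046 0.0106; 0.0046 0.0539 0.0003; 0.0106 0.0003 0.1967]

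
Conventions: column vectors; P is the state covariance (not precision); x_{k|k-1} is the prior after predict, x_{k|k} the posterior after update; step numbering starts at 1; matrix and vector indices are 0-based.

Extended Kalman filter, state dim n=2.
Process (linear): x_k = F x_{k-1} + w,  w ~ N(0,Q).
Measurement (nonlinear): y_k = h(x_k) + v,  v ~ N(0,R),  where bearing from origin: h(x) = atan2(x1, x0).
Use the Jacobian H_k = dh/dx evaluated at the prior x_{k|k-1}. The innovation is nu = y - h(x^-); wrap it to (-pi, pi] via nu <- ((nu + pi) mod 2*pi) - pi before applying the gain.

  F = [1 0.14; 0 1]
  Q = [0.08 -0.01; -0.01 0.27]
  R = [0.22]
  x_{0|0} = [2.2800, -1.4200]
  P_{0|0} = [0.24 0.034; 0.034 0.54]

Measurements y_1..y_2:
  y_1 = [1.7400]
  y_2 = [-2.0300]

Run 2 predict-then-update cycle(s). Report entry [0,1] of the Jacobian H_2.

step 1: x^-=[2.0812, -1.4200]  P^-=[0.3401 0.0996; 0.0996 0.8100]  H_jac=[0.2237 0.3279]  S=[0.3387]  K=[0.3210; 0.8499]  nu=[2.3387]  x^+=[2.8320, 0.5676]  P^+=[0.3052 0.0072; 0.0072 0.5654]
step 2: x^-=[2.9115, 0.5676]  P^-=[0.3983 0.0763; 0.0763 0.8354]  H_jac=[-0.0645 0.3309]  S=[0.3099]  K=[-0.0014; 0.8762]  nu=[-2.2225]  x^+=[2.9146, -1.3797]  P^+=[0.3983 0.0767; 0.0767 0.5975]

H_jac[0,1] = 0.3309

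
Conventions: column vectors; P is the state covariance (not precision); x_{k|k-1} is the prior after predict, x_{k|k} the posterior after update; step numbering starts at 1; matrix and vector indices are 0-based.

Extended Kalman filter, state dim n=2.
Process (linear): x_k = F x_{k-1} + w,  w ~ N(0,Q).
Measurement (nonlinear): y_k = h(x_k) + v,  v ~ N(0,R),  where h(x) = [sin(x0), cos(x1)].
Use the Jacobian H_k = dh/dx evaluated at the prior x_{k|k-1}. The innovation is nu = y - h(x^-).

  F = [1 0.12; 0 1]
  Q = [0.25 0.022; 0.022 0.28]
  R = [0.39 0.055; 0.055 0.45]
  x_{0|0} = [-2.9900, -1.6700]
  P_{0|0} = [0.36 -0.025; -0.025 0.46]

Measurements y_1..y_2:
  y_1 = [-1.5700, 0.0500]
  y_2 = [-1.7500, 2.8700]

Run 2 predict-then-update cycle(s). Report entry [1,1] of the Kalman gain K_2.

step 1: x^-=[-3.1904, -1.6700]  P^-=[0.6106 0.0522; 0.0522 0.7400]  H_jac=[-0.9988 0.0000; 0.0000 0.9951]  S=[0.9992 0.0031; 0.0031 1.1827]  K=[-0.6105 0.0455; -0.0541 0.6227]  nu=[-1.6188, 0.1490]  x^+=[-2.1953, -1.4896]  P^+=[0.2359 -0.0132; -0.0132 0.2786]
step 2: x^-=[-2.3740, -1.4896]  P^-=[0.4867 0.0423; 0.0423 0.5586]  H_jac=[-0.7196 0.0000; 0.0000 0.9967]  S=[0.6420 0.0247; 0.0247 1.0049]  K=[-0.5477 0.0554; -0.0687 0.5557]  nu=[-1.0556, 2.7889]  x^+=[-1.6415, 0.1328]  P^+=[0.2926 -0.0052; -0.0052 0.2471]

K[1,1] = 0.5557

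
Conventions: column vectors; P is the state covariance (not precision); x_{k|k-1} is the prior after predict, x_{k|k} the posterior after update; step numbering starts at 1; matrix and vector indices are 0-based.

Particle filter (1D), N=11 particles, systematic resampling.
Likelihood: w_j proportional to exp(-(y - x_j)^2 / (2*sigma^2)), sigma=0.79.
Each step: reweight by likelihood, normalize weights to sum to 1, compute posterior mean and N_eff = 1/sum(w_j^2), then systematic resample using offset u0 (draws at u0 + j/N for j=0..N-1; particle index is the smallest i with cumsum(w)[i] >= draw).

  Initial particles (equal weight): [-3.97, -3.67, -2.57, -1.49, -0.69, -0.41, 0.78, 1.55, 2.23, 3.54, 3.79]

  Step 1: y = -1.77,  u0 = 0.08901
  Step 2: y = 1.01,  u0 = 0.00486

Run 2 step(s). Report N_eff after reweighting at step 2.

step 1: w=[0.0092, 0.0248, 0.2674, 0.4193, 0.1754, 0.1015, 0.0024, 0.0001, 0.0000, 0.0000, 0.0000]  mean=-1.6001  Neff=3.4596  idx=[2, 2, 2, 3, 3, 3, 3, 4, 4, 5, 6]
step 2: w=[0.0000, 0.0000, 0.0000, 0.0048, 0.0048, 0.0048, 0.0048, 0.0715, 0.0715, 0.1439, 0.6937]  mean=0.3545  Neff=1.9520  idx=[3, 8, 9, 9, 10, 10, 10, 10, 10, 10, 10]

N_eff = 1.9520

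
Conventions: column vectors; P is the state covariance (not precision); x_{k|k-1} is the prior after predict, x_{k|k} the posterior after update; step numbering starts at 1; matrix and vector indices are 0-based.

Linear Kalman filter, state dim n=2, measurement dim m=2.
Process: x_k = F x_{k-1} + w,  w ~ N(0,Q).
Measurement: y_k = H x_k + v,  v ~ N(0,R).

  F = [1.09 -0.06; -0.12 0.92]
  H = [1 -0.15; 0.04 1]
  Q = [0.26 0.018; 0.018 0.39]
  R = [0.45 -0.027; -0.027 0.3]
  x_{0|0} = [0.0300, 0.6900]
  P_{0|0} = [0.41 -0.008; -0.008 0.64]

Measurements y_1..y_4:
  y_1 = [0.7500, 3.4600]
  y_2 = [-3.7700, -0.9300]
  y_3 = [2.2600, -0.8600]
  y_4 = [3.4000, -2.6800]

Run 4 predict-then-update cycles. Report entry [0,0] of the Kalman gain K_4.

K[0,0] = 0.5530

step 1: x^-=[-0.0087, 0.6312]  P^-=[0.7505 -0.0790; -0.0790 0.9394]  S=[1.2453 -0.2164; -0.2164 1.2342]  K=[0.6243 0.0698; -0.0462 0.7504]  nu=[0.8534, 2.8291]  x^+=[0.7214, 2.7149]  P^+=[0.2780 -0.0070; -0.0070 0.2267]
step 2: x^-=[0.6235, 2.4111]  P^-=[0.5920 -0.0380; -0.0380 0.5874]  S=[1.0666 -0.1292; -0.1292 0.8853]  K=[0.5685 0.0668; -0.0388 0.6561]  nu=[-4.0318, -3.3660]  x^+=[-1.8933, 0.3588]  P^+=[0.2532 -0.0054; -0.0054 0.1981]
step 3: x^-=[-2.0852, 0.5573]  P^-=[0.5622 -0.0315; -0.0315 0.5625]  S=[1.0344 -0.1202; -0.1202 0.8609]  K=[0.5559 0.0671; -0.0369 0.6468]  nu=[4.4288, -1.3339]  x^+=[0.2874, -0.4688]  P^+=[0.2476 -0.0048; -0.0048 0.1952]
step 4: x^-=[0.3414, -0.4658]  P^-=[0.5556 -0.0300; -0.0300 0.5599]  S=[1.0271 -0.1186; -0.1186 0.8583]  K=[0.5530 0.0673; -0.0364 0.6458]  nu=[2.9887, -2.2279]  x^+=[1.8442, -2.0134]  P^+=[0.2464 -0.0046; -0.0046 0.1949]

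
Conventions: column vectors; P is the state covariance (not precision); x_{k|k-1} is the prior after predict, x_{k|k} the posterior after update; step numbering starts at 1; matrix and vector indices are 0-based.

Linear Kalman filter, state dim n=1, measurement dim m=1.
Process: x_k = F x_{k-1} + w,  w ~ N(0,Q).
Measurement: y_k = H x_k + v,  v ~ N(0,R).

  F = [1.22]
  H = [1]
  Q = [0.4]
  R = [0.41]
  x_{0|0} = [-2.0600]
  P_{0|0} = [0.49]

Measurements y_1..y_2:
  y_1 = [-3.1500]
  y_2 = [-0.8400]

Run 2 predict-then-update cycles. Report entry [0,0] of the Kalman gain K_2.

step 1: x^-=[-2.5132]  P^-=[1.1293]  S=[1.5393]  K=[0.7336]  nu=[-0.6368]  x^+=[-2.9804]  P^+=[0.3008]
step 2: x^-=[-3.6361]  P^-=[0.8477]  S=[1.2577]  K=[0.6740]  nu=[2.7961]  x^+=[-1.7515]  P^+=[0.2763]

K[0,0] = 0.6740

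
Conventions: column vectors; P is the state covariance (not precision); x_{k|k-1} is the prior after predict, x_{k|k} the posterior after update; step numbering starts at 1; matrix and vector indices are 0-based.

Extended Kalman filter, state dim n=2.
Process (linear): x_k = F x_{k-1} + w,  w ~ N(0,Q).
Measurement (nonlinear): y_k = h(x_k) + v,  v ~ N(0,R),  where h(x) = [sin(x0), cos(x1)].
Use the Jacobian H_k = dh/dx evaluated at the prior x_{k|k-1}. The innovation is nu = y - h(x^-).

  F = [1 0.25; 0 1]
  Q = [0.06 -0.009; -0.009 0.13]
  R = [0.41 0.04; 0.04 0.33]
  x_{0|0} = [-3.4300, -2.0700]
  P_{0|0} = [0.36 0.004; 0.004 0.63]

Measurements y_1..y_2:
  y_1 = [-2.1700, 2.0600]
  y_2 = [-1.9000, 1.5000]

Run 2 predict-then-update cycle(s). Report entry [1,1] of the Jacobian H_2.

H_jac[1,1] = -0.0733

step 1: x^-=[-3.9475, -2.0700]  P^-=[0.4614 0.1525; 0.1525 0.7600]  H_jac=[-0.6925 0.0000; 0.0000 0.8780]  S=[0.6312 -0.0527; -0.0527 0.9158]  K=[-0.4963 0.1176; -0.1070 0.7224]  nu=[-2.8915, 2.5387]  x^+=[-2.2138, 0.0733]  P^+=[0.2871 0.0216; 0.0216 0.2667]
step 2: x^-=[-2.1955, 0.0733]  P^-=[0.3745 0.0793; 0.0793 0.3967]  H_jac=[-0.5849 0.0000; 0.0000 -0.0733]  S=[0.5381 0.0434; 0.0434 0.3321]  K=[-0.4100 0.0361; -0.0799 -0.0770]  nu=[-1.0889, 0.5027]  x^+=[-1.7309, 0.1216]  P^+=[0.2849 0.0613; 0.0613 0.3907]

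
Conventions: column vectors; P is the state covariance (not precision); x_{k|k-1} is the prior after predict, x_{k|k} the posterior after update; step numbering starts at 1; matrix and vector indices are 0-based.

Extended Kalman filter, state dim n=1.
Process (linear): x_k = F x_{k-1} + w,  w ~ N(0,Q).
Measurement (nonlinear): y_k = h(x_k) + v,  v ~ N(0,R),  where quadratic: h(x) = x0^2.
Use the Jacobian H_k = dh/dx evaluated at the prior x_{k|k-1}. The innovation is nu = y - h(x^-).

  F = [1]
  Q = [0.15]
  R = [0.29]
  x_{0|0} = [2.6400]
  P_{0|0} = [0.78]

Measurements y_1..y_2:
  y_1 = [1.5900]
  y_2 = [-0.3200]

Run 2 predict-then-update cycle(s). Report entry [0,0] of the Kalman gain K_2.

step 1: x^-=[2.6400]  P^-=[0.9300]  H_jac=[5.2800]  S=[26.2169]  K=[0.1873]  nu=[-5.3796]  x^+=[1.6324]  P^+=[0.0103]
step 2: x^-=[1.6324]  P^-=[0.1603]  H_jac=[3.2648]  S=[1.9985]  K=[0.2619]  nu=[-2.9848]  x^+=[0.8508]  P^+=[0.0233]

K[0,0] = 0.2619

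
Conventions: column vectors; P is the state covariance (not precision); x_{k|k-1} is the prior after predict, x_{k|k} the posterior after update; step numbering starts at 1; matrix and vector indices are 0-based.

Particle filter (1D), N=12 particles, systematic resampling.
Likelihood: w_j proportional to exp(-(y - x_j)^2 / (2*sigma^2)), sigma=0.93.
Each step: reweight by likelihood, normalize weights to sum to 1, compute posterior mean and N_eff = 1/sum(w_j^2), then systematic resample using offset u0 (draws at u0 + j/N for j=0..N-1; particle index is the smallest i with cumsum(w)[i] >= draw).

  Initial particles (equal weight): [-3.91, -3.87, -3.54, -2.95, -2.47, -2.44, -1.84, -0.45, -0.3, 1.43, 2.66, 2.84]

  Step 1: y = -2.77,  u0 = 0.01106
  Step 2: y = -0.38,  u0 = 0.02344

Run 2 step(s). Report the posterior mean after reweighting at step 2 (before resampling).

step 1: w=[0.0902, 0.0950, 0.1358, 0.1877, 0.1816, 0.1796, 0.1160, 0.0085, 0.0056, 0.0000, 0.0000, 0.0000]  mean=-2.8604  Neff=6.6841  idx=[0, 1, 1, 2, 3, 3, 4, 4, 4, 5, 5, 6]
step 2: w=[0.0010, 0.0012, 0.0012, 0.0041, 0.0292, 0.0292, 0.1063, 0.1063, 0.1063, 0.1142, 0.1142, 0.3871]  mean=-2.2563  Neff=4.7275  idx=[4, 6, 7, 7, 8, 9, 10, 10, 11, 11, 11, 11]

post_mean = -2.2563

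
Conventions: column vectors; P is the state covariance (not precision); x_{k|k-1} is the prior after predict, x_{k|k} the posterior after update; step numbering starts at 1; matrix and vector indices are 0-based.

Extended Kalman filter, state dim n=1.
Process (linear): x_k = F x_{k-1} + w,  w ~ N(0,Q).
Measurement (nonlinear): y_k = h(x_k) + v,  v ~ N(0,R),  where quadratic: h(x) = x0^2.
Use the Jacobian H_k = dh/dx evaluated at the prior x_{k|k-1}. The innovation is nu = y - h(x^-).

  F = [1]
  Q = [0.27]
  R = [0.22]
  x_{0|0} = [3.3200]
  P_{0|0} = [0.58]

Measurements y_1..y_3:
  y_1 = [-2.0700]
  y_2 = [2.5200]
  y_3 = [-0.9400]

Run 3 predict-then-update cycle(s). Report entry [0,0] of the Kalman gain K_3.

step 1: x^-=[3.3200]  P^-=[0.8500]  H_jac=[6.6400]  S=[37.6962]  K=[0.1497]  nu=[-13.0924]  x^+=[1.3598]  P^+=[0.0050]
step 2: x^-=[1.3598]  P^-=[0.2750]  H_jac=[2.7195]  S=[2.2536]  K=[0.3318]  nu=[0.6711]  x^+=[1.5824]  P^+=[0.0268]
step 3: x^-=[1.5824]  P^-=[0.2968]  H_jac=[3.1649]  S=[3.1933]  K=[0.2942]  nu=[-3.4441]  x^+=[0.5692]  P^+=[0.0205]

K[0,0] = 0.2942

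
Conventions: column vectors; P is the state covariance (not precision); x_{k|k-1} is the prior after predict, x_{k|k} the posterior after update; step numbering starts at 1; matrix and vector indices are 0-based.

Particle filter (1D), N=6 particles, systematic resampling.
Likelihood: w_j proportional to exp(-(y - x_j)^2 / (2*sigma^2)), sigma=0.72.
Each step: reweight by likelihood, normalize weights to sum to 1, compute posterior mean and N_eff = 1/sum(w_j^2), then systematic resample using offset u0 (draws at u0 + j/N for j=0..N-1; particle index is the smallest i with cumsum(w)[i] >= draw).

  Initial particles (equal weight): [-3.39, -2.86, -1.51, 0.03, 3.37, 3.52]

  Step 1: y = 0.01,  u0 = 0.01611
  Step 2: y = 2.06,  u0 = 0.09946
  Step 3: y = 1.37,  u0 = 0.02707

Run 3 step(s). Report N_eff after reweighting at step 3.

N_eff = 6.0000

step 1: w=[0.0000, 0.0003, 0.0972, 0.9024, 0.0000, 0.0000]  mean=-0.1206  Neff=1.2139  idx=[2, 3, 3, 3, 3, 3]
step 2: w=[0.0000, 0.2000, 0.2000, 0.2000, 0.2000, 0.2000]  mean=0.0299  Neff=5.0005  idx=[1, 2, 3, 3, 4, 5]
step 3: w=[0.1667, 0.1667, 0.1667, 0.1667, 0.1667, 0.1667]  mean=0.0300  Neff=6.0000  idx=[0, 1, 2, 3, 4, 5]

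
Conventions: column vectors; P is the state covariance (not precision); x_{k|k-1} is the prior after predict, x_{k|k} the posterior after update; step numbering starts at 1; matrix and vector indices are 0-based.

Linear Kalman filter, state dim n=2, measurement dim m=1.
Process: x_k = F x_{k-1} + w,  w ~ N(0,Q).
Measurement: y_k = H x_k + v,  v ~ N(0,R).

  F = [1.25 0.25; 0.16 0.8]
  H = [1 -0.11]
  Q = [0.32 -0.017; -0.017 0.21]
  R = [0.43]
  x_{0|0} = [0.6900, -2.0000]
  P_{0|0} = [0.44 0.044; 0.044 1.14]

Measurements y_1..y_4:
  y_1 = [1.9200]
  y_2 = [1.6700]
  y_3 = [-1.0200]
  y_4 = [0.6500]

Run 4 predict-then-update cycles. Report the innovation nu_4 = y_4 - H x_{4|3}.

innov = [1.1085]

step 1: x^-=[0.3625, -1.4896]  P^-=[1.1062 0.3448; 0.3448 0.9621]  S=[1.4720]  K=[0.7257; 0.1623]  nu=[1.3936]  x^+=[1.3739, -1.2634]  P^+=[0.3309 0.1714; 0.1714 0.9233]
step 2: x^-=[1.4016, -0.7909]  P^-=[1.0019 0.4121; 0.4121 0.8533]  S=[1.3515]  K=[0.7077; 0.2354]  nu=[0.1814]  x^+=[1.5300, -0.7482]  P^+=[0.3249 0.1869; 0.1869 0.7784]
step 3: x^-=[1.7254, -0.3537]  P^-=[0.9931 0.3980; 0.3980 0.7643]  S=[1.3448]  K=[0.7059; 0.2334]  nu=[-2.7843]  x^+=[-0.2401, -1.0037]  P^+=[0.3229 0.1764; 0.1764 0.6910]
step 4: x^-=[-0.5510, -0.8414]  P^-=[0.9780 0.3692; 0.3692 0.7057]  S=[1.3353]  K=[0.7020; 0.2184]  nu=[1.1085]  x^+=[0.2271, -0.5993]  P^+=[0.3200 0.1645; 0.1645 0.6420]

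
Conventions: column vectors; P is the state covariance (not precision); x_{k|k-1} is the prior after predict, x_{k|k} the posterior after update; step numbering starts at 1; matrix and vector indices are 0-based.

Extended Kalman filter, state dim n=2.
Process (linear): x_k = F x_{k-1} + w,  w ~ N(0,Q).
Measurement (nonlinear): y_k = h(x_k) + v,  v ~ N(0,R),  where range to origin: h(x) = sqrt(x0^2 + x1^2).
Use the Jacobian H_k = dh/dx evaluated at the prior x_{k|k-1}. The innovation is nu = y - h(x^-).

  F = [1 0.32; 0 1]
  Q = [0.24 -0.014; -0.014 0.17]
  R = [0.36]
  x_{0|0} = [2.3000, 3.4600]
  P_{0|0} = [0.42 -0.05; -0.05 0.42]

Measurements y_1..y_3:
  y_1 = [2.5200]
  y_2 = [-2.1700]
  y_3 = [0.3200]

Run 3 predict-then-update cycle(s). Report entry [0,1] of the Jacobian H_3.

H_jac[0,1] = 0.8577

step 1: x^-=[3.4072, 3.4600]  P^-=[0.6710 0.0704; 0.0704 0.5900]  H_jac=[0.7016 0.7125]  S=[1.0603]  K=[0.4914; 0.4431]  nu=[-2.3360]  x^+=[2.2594, 2.4250]  P^+=[0.4150 -0.1604; -0.1604 0.3818]
step 2: x^-=[3.0354, 2.4250]  P^-=[0.5914 -0.0522; -0.0522 0.5518]  H_jac=[0.7813 0.6242]  S=[0.8851]  K=[0.4853; 0.3431]  nu=[-6.0551]  x^+=[0.0971, 0.3477]  P^+=[0.3830 -0.1996; -0.1996 0.4477]
step 3: x^-=[0.2084, 0.3477]  P^-=[0.5412 -0.0703; -0.0703 0.6177]  H_jac=[0.5141 0.8577]  S=[0.8954]  K=[0.2433; 0.5513]  nu=[-0.0854]  x^+=[0.1876, 0.3006]  P^+=[0.4881 -0.1904; -0.1904 0.3455]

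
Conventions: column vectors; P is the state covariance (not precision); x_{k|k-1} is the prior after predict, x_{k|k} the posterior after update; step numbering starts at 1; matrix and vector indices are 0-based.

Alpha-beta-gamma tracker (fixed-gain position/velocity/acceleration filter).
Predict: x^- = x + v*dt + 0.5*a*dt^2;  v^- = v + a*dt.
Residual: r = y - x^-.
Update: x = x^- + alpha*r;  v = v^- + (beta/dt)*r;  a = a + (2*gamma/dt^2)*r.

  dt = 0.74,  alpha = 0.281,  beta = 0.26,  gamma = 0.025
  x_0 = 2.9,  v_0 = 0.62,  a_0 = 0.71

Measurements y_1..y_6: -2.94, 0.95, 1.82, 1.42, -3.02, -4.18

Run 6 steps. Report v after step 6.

step 1: x_pred=3.5532  r=-6.4932  x^+=1.7286  v^+=-1.1360  a^+=0.1171
step 2: x_pred=0.9200  r=0.0300  x^+=0.9285  v^+=-1.0388  a^+=0.1199
step 3: x_pred=0.1926  r=1.6274  x^+=0.6499  v^+=-0.3783  a^+=0.2685
step 4: x_pred=0.4434  r=0.9766  x^+=0.7178  v^+=0.1635  a^+=0.3576
step 5: x_pred=0.9367  r=-3.9567  x^+=-0.1751  v^+=-0.9621  a^+=-0.0037
step 6: x_pred=-0.8881  r=-3.2919  x^+=-1.8131  v^+=-2.1214  a^+=-0.3042

v_post = -2.1214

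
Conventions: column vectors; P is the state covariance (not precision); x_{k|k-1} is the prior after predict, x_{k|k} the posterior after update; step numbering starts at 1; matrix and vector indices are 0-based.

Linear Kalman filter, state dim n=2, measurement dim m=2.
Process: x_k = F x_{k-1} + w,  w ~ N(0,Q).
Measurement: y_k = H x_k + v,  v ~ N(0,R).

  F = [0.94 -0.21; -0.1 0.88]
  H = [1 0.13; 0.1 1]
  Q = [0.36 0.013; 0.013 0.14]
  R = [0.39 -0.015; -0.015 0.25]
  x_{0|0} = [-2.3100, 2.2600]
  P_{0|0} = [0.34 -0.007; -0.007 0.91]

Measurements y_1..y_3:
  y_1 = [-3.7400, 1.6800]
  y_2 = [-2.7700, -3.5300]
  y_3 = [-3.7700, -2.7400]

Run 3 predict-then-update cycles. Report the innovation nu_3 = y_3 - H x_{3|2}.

step 1: x^-=[-2.6460, 2.2198]  P^-=[0.7033 -0.1931; -0.1931 0.8493]  S=[1.0575 -0.0298; -0.0298 1.0678]  K=[0.6386 -0.0971; -0.0563 0.7758]  nu=[-1.3826, -0.2752]  x^+=[-3.5022, 2.0841]  P^+=[0.2583 -0.0597; -0.0597 0.2008]
step 2: x^-=[-3.7297, 2.1842]  P^-=[0.6206 -0.0990; -0.0990 0.3086]  S=[0.9901 -0.0131; -0.0131 0.5450]  K=[0.6131 -0.0530; -0.0522 0.5468]  nu=[0.6758, -5.3413]  x^+=[-3.0322, -0.7715]  P^+=[0.2460 -0.0471; -0.0471 0.1422]
step 3: x^-=[-2.6882, -0.3757]  P^-=[0.6022 -0.0763; -0.0763 0.2608]  S=[0.9768 0.0018; 0.0018 0.5016]  K=[0.6064 -0.0343; -0.0444 0.5050]  nu=[-1.0329, -2.0955]  x^+=[-3.2428, -1.3881]  P^+=[0.2425 -0.0419; -0.0419 0.1311]

innov = [-1.0329, -2.0955]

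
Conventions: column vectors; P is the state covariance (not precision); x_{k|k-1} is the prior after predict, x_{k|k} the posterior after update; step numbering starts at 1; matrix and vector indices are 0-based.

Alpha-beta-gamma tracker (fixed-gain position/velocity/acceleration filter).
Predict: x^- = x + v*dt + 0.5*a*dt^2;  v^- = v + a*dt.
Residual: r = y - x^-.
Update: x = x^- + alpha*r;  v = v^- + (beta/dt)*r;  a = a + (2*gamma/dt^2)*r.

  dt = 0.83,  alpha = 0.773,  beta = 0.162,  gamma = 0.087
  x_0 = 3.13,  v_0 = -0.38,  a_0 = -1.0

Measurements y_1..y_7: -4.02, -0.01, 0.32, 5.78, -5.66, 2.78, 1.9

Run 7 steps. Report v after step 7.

v_post = 2.0501

step 1: x_pred=2.4701  r=-6.4901  x^+=-2.5467  v^+=-2.4768  a^+=-2.6393
step 2: x_pred=-5.5115  r=5.5015  x^+=-1.2588  v^+=-3.5935  a^+=-1.2497
step 3: x_pred=-4.6719  r=4.9919  x^+=-0.8132  v^+=-3.6565  a^+=0.0111
step 4: x_pred=-3.8442  r=9.6242  x^+=3.5953  v^+=-1.7688  a^+=2.4420
step 5: x_pred=2.9684  r=-8.6284  x^+=-3.7014  v^+=-1.4260  a^+=0.2627
step 6: x_pred=-4.7945  r=7.5745  x^+=1.0606  v^+=0.2704  a^+=2.1758
step 7: x_pred=2.0345  r=-0.1345  x^+=1.9305  v^+=2.0501  a^+=2.1418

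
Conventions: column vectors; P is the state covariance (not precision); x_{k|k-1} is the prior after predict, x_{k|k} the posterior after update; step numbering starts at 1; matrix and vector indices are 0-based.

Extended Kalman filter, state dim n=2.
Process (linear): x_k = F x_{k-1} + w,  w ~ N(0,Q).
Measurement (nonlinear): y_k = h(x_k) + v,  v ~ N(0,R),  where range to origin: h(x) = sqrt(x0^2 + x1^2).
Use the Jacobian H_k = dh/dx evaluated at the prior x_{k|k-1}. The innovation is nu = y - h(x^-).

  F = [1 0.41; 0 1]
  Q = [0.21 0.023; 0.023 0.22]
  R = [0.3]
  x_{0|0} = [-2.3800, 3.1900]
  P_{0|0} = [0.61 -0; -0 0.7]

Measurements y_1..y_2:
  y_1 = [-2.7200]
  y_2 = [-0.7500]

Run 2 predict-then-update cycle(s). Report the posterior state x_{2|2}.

x_post = [0.5850, -0.2420]

step 1: x^-=[-1.0721, 3.1900]  P^-=[0.9377 0.3100; 0.3100 0.9200]  H_jac=[-0.3186 0.9479]  S=[1.0346]  K=[-0.0047; 0.7475]  nu=[-6.0853]  x^+=[-1.0435, -1.3586]  P^+=[0.9376 0.3136; 0.3136 0.3420]
step 2: x^-=[-1.6005, -1.3586]  P^-=[1.4623 0.4768; 0.4768 0.5620]  H_jac=[-0.7624 -0.6471]  S=[1.8558]  K=[-0.7670; -0.3919]  nu=[-2.8494]  x^+=[0.5850, -0.2420]  P^+=[0.3705 -0.0809; -0.0809 0.2770]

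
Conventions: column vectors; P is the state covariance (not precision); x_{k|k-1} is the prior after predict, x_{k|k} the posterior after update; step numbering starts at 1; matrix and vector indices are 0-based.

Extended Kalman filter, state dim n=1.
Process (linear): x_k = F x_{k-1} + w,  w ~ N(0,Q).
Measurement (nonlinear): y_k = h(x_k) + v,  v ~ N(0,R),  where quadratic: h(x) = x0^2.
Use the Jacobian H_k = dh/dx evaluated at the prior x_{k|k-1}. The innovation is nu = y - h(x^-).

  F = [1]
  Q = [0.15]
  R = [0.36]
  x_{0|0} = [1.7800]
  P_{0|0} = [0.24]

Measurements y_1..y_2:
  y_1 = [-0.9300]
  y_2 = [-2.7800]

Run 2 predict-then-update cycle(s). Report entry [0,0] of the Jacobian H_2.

step 1: x^-=[1.7800]  P^-=[0.3900]  H_jac=[3.5600]  S=[5.3027]  K=[0.2618]  nu=[-4.0984]  x^+=[0.7069]  P^+=[0.0265]
step 2: x^-=[0.7069]  P^-=[0.1765]  H_jac=[1.4138]  S=[0.7128]  K=[0.3501]  nu=[-3.2797]  x^+=[-0.4412]  P^+=[0.0891]

H_jac[0,0] = 1.4138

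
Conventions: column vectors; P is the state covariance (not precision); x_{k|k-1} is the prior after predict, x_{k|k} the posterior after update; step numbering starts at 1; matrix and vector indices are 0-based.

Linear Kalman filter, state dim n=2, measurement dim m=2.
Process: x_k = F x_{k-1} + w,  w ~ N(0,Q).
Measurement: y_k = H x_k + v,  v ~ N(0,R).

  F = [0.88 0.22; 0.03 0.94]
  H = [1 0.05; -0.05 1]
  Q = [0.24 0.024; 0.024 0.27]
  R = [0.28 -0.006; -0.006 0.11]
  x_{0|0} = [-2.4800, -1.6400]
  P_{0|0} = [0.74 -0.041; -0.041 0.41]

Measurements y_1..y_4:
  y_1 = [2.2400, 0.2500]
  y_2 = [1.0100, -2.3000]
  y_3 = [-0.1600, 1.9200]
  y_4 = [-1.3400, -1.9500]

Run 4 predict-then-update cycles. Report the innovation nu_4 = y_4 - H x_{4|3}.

step 1: x^-=[-2.5432, -1.6160]  P^-=[0.8170 0.0941; 0.0941 0.6306]  S=[1.1080 0.0786; 0.0786 0.7333]  K=[0.7421 -0.0069; 0.0533 0.8479]  nu=[4.8640, 1.7388]  x^+=[1.0545, 0.1175]  P^+=[0.2076 0.0052; 0.0052 0.0932]
step 2: x^-=[0.9538, 0.1421]  P^-=[0.4073 0.0531; 0.0531 0.3528]  S=[0.6934 0.0442; 0.0442 0.4585]  K=[0.5902 0.0144; 0.0536 0.7585]  nu=[0.0491, -2.3944]  x^+=[0.9483, -1.6714]  P^+=[0.1649 0.0063; 0.0063 0.0834]
step 3: x^-=[0.4668, -1.5427]  P^-=[0.3741 0.0508; 0.0508 0.3442]  S=[0.6601 0.0432; 0.0432 0.4501]  K=[0.5696 0.0167; 0.0537 0.7540]  nu=[-0.5496, 3.4860]  x^+=[0.2120, 1.0563]  P^+=[0.1591 0.0064; 0.0064 0.0829]
step 4: x^-=[0.4189, 0.9992]  P^-=[0.3697 0.0507; 0.0507 0.3438]  S=[0.6556 0.0432; 0.0432 0.4496]  K=[0.5666 0.0171; 0.0538 0.7538]  nu=[-1.8089, -2.9283]  x^+=[-0.6560, -1.3053]  P^+=[0.1582 0.0064; 0.0064 0.0829]

innov = [-1.8089, -2.9283]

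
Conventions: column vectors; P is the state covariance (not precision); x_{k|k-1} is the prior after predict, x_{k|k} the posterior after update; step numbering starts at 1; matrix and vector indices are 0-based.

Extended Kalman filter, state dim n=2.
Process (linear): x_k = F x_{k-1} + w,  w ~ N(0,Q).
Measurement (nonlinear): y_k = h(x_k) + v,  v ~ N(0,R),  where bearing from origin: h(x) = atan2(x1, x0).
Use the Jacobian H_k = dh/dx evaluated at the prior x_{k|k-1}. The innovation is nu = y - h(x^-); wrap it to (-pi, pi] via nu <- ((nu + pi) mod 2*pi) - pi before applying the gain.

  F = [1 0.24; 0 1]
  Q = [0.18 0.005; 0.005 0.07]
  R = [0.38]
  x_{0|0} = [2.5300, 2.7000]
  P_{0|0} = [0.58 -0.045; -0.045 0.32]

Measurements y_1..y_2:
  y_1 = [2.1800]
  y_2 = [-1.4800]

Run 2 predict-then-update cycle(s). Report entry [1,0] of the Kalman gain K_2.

step 1: x^-=[3.1780, 2.7000]  P^-=[0.7568 0.0368; 0.0368 0.3900]  H_jac=[-0.1553 0.1828]  S=[0.4092]  K=[-0.2707; 0.1602]  nu=[1.4757]  x^+=[2.7785, 2.9364]  P^+=[0.7268 0.0545; 0.0545 0.3795]
step 2: x^-=[3.4832, 2.9364]  P^-=[0.9549 0.1506; 0.1506 0.4495]  H_jac=[-0.1415 0.1678]  S=[0.4046]  K=[-0.2714; 0.1338]  nu=[-2.1804]  x^+=[4.0750, 2.6448]  P^+=[0.9251 0.1653; 0.1653 0.4423]

K[1,0] = 0.1338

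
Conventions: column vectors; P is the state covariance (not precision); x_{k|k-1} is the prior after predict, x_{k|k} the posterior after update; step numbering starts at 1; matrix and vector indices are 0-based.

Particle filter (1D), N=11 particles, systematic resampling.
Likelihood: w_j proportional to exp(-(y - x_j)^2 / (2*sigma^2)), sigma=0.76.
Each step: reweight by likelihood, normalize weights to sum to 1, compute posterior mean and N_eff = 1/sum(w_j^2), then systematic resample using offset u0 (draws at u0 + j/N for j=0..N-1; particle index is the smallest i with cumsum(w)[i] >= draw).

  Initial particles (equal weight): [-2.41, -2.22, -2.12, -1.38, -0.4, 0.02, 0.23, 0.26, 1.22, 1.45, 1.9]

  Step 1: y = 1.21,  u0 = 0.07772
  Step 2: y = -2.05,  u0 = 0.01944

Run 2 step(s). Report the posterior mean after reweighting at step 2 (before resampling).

post_mean = 0.1325

step 1: w=[0.0000, 0.0000, 0.0000, 0.0008, 0.0271, 0.0751, 0.1114, 0.1171, 0.2558, 0.2433, 0.1694]  mean=1.0323  Neff=5.3815  idx=[5, 6, 7, 8, 8, 8, 9, 9, 9, 10, 10]
step 2: w=[0.5345, 0.2424, 0.2152, 0.0021, 0.0021, 0.0021, 0.0005, 0.0005, 0.0005, 0.0000, 0.0000]  mean=0.1325  Neff=2.5591  idx=[0, 0, 0, 0, 0, 0, 1, 1, 1, 2, 2]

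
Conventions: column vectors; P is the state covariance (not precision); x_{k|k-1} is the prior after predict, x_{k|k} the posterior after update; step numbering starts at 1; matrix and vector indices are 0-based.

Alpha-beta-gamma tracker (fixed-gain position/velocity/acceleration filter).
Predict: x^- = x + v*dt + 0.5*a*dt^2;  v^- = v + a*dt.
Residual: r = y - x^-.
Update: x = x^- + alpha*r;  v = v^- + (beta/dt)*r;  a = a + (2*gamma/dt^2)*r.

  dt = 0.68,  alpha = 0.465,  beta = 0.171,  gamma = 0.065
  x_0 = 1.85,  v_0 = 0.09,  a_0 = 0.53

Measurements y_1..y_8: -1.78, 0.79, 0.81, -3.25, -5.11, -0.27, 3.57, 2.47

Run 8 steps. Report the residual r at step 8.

step 1: x_pred=2.0337  r=-3.8137  x^+=0.2603  v^+=-0.5086  a^+=-0.5422
step 2: x_pred=-0.2109  r=1.0009  x^+=0.2545  v^+=-0.6256  a^+=-0.2608
step 3: x_pred=-0.2312  r=1.0412  x^+=0.2530  v^+=-0.5412  a^+=0.0319
step 4: x_pred=-0.1077  r=-3.1423  x^+=-1.5688  v^+=-1.3097  a^+=-0.8515
step 5: x_pred=-2.6563  r=-2.4537  x^+=-3.7973  v^+=-2.5057  a^+=-1.5414
step 6: x_pred=-5.8575  r=5.5875  x^+=-3.2593  v^+=-2.1488  a^+=0.0295
step 7: x_pred=-4.7137  r=8.2837  x^+=-0.8618  v^+=-0.0456  a^+=2.3584
step 8: x_pred=-0.3475  r=2.8175  x^+=0.9626  v^+=2.2666  a^+=3.1505

resid = 2.8175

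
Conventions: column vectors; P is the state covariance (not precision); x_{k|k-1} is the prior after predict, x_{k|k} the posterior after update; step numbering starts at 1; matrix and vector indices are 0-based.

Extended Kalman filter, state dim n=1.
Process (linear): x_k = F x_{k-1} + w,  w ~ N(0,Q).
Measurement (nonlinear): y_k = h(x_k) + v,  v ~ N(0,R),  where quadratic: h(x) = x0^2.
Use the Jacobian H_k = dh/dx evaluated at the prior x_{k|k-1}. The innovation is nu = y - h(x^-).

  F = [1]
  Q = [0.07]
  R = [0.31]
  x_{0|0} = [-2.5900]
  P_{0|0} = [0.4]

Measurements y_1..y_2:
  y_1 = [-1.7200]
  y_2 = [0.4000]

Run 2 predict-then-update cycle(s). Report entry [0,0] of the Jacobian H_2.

H_jac[0,0] = -2.0040

step 1: x^-=[-2.5900]  P^-=[0.4700]  H_jac=[-5.1800]  S=[12.9212]  K=[-0.1884]  nu=[-8.4281]  x^+=[-1.0020]  P^+=[0.0113]
step 2: x^-=[-1.0020]  P^-=[0.0813]  H_jac=[-2.0040]  S=[0.6364]  K=[-0.2559]  nu=[-0.6040]  x^+=[-0.8474]  P^+=[0.0396]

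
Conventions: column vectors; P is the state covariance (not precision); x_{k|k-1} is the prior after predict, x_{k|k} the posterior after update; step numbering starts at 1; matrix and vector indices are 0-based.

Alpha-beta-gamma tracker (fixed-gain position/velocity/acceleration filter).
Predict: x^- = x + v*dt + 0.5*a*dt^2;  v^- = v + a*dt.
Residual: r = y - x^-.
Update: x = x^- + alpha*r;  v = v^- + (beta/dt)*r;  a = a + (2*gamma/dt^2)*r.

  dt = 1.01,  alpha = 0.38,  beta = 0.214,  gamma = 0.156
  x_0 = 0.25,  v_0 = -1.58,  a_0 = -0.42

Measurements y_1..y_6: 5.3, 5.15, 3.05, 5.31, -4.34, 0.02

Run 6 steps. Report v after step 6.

step 1: x_pred=-1.5600  r=6.8600  x^+=1.0468  v^+=-0.5507  a^+=1.6782
step 2: x_pred=1.3465  r=3.8035  x^+=2.7918  v^+=1.9501  a^+=2.8415
step 3: x_pred=6.2108  r=-3.1608  x^+=5.0097  v^+=4.1503  a^+=1.8747
step 4: x_pred=10.1577  r=-4.8477  x^+=8.3156  v^+=5.0166  a^+=0.3921
step 5: x_pred=13.5823  r=-17.9223  x^+=6.7718  v^+=1.6152  a^+=-5.0895
step 6: x_pred=5.8073  r=-5.7873  x^+=3.6081  v^+=-4.7514  a^+=-6.8596

v_post = -4.7514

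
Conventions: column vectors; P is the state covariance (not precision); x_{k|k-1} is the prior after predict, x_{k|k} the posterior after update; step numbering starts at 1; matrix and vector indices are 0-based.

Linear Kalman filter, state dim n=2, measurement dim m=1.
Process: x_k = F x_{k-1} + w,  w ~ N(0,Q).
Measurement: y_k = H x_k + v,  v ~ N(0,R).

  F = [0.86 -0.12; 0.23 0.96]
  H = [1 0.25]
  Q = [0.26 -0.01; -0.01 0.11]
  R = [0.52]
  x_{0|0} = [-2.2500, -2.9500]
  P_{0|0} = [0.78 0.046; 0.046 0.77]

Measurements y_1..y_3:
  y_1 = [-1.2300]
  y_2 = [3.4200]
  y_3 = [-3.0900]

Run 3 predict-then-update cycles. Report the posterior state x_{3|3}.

x_post = [-0.2010, -2.3489]

step 1: x^-=[-1.5810, -3.3495]  P^-=[0.8385 0.0923; 0.0923 0.8812]  S=[1.4597]  K=[0.5902; 0.2141]  nu=[1.1884]  x^+=[-0.8796, -3.0950]  P^+=[0.3300 -0.0922; -0.0922 0.8143]
step 2: x^-=[-0.3850, -3.1735]  P^-=[0.5348 -0.1121; -0.1121 0.8372]  S=[1.0511]  K=[0.4822; 0.0925]  nu=[4.5984]  x^+=[1.8321, -2.7484]  P^+=[0.2905 -0.1590; -0.1590 0.8282]
step 3: x^-=[1.9054, -2.2171]  P^-=[0.5196 -0.1748; -0.1748 0.8184]  S=[1.0033]  K=[0.4743; 0.0297]  nu=[-4.4411]  x^+=[-0.2010, -2.3489]  P^+=[0.2939 -0.1889; -0.1889 0.8175]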